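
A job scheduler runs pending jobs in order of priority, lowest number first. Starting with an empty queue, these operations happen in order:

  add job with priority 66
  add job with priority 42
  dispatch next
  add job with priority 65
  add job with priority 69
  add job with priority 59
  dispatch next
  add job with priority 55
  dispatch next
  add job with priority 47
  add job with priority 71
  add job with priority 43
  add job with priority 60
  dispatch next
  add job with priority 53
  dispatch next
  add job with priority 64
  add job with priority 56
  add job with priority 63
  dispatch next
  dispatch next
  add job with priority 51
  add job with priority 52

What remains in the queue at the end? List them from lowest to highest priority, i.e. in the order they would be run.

insert 66 → {66}
insert 42 → {42, 66}
dispatch next → 42; now {66}
insert 65 → {65, 66}
insert 69 → {65, 66, 69}
insert 59 → {59, 65, 66, 69}
dispatch next → 59; now {65, 66, 69}
insert 55 → {55, 65, 66, 69}
dispatch next → 55; now {65, 66, 69}
insert 47 → {47, 65, 66, 69}
insert 71 → {47, 65, 66, 69, 71}
insert 43 → {43, 47, 65, 66, 69, 71}
insert 60 → {43, 47, 60, 65, 66, 69, 71}
dispatch next → 43; now {47, 60, 65, 66, 69, 71}
insert 53 → {47, 53, 60, 65, 66, 69, 71}
dispatch next → 47; now {53, 60, 65, 66, 69, 71}
insert 64 → {53, 60, 64, 65, 66, 69, 71}
insert 56 → {53, 56, 60, 64, 65, 66, 69, 71}
insert 63 → {53, 56, 60, 63, 64, 65, 66, 69, 71}
dispatch next → 53; now {56, 60, 63, 64, 65, 66, 69, 71}
dispatch next → 56; now {60, 63, 64, 65, 66, 69, 71}
insert 51 → {51, 60, 63, 64, 65, 66, 69, 71}
insert 52 → {51, 52, 60, 63, 64, 65, 66, 69, 71}

[51, 52, 60, 63, 64, 65, 66, 69, 71]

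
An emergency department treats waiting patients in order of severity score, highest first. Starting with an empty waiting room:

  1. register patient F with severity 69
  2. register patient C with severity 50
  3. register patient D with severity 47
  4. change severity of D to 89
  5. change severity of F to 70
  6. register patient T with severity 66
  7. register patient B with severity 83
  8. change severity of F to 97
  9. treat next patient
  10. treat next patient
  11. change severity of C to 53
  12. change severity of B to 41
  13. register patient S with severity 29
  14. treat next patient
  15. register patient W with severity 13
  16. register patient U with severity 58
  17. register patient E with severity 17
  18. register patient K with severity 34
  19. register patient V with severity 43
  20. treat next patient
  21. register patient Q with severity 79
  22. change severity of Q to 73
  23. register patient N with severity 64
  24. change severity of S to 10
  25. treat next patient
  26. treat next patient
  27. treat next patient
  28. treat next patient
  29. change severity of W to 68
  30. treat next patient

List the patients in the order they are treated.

[F, D, T, U, Q, N, C, V, W]

add F (severity 69) → {F:69}
add C (severity 50) → {F:69, C:50}
add D (severity 47) → {F:69, C:50, D:47}
update D to severity 89 → {D:89, F:69, C:50}
update F to severity 70 → {D:89, F:70, C:50}
add T (severity 66) → {D:89, F:70, T:66, C:50}
add B (severity 83) → {D:89, B:83, F:70, T:66, C:50}
update F to severity 97 → {F:97, D:89, B:83, T:66, C:50}
treat next patient → F; now {D:89, B:83, T:66, C:50}
treat next patient → D; now {B:83, T:66, C:50}
update C to severity 53 → {B:83, T:66, C:53}
update B to severity 41 → {T:66, C:53, B:41}
add S (severity 29) → {T:66, C:53, B:41, S:29}
treat next patient → T; now {C:53, B:41, S:29}
add W (severity 13) → {C:53, B:41, S:29, W:13}
add U (severity 58) → {U:58, C:53, B:41, S:29, W:13}
add E (severity 17) → {U:58, C:53, B:41, S:29, E:17, W:13}
add K (severity 34) → {U:58, C:53, B:41, K:34, S:29, E:17, W:13}
add V (severity 43) → {U:58, C:53, V:43, B:41, K:34, S:29, E:17, W:13}
treat next patient → U; now {C:53, V:43, B:41, K:34, S:29, E:17, W:13}
add Q (severity 79) → {Q:79, C:53, V:43, B:41, K:34, S:29, E:17, W:13}
update Q to severity 73 → {Q:73, C:53, V:43, B:41, K:34, S:29, E:17, W:13}
add N (severity 64) → {Q:73, N:64, C:53, V:43, B:41, K:34, S:29, E:17, W:13}
update S to severity 10 → {Q:73, N:64, C:53, V:43, B:41, K:34, E:17, W:13, S:10}
treat next patient → Q; now {N:64, C:53, V:43, B:41, K:34, E:17, W:13, S:10}
treat next patient → N; now {C:53, V:43, B:41, K:34, E:17, W:13, S:10}
treat next patient → C; now {V:43, B:41, K:34, E:17, W:13, S:10}
treat next patient → V; now {B:41, K:34, E:17, W:13, S:10}
update W to severity 68 → {W:68, B:41, K:34, E:17, S:10}
treat next patient → W; now {B:41, K:34, E:17, S:10}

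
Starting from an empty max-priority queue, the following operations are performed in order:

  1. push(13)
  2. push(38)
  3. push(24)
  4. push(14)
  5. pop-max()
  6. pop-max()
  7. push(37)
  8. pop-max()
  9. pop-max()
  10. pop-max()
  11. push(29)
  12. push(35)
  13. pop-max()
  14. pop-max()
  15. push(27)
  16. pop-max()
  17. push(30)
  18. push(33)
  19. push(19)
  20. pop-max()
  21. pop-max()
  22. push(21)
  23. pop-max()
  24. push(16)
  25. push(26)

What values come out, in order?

[38, 24, 37, 14, 13, 35, 29, 27, 33, 30, 21]

insert 13 → {13}
insert 38 → {38, 13}
insert 24 → {38, 24, 13}
insert 14 → {38, 24, 14, 13}
pop-max → 38; now {24, 14, 13}
pop-max → 24; now {14, 13}
insert 37 → {37, 14, 13}
pop-max → 37; now {14, 13}
pop-max → 14; now {13}
pop-max → 13; now {}
insert 29 → {29}
insert 35 → {35, 29}
pop-max → 35; now {29}
pop-max → 29; now {}
insert 27 → {27}
pop-max → 27; now {}
insert 30 → {30}
insert 33 → {33, 30}
insert 19 → {33, 30, 19}
pop-max → 33; now {30, 19}
pop-max → 30; now {19}
insert 21 → {21, 19}
pop-max → 21; now {19}
insert 16 → {19, 16}
insert 26 → {26, 19, 16}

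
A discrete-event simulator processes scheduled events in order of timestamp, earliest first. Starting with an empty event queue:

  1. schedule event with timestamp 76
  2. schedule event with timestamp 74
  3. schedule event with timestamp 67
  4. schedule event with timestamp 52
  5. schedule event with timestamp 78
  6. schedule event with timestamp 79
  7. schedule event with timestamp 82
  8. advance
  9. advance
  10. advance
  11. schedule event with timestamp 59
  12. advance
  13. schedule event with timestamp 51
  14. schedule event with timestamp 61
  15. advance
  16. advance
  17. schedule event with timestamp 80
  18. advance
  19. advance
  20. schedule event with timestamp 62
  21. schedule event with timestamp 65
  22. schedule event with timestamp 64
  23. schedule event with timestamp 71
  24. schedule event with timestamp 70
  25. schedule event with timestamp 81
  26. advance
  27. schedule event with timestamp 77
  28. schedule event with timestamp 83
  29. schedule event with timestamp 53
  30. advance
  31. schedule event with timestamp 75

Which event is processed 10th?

insert 76 → {76}
insert 74 → {74, 76}
insert 67 → {67, 74, 76}
insert 52 → {52, 67, 74, 76}
insert 78 → {52, 67, 74, 76, 78}
insert 79 → {52, 67, 74, 76, 78, 79}
insert 82 → {52, 67, 74, 76, 78, 79, 82}
advance → 52; now {67, 74, 76, 78, 79, 82}
advance → 67; now {74, 76, 78, 79, 82}
advance → 74; now {76, 78, 79, 82}
insert 59 → {59, 76, 78, 79, 82}
advance → 59; now {76, 78, 79, 82}
insert 51 → {51, 76, 78, 79, 82}
insert 61 → {51, 61, 76, 78, 79, 82}
advance → 51; now {61, 76, 78, 79, 82}
advance → 61; now {76, 78, 79, 82}
insert 80 → {76, 78, 79, 80, 82}
advance → 76; now {78, 79, 80, 82}
advance → 78; now {79, 80, 82}
insert 62 → {62, 79, 80, 82}
insert 65 → {62, 65, 79, 80, 82}
insert 64 → {62, 64, 65, 79, 80, 82}
insert 71 → {62, 64, 65, 71, 79, 80, 82}
insert 70 → {62, 64, 65, 70, 71, 79, 80, 82}
insert 81 → {62, 64, 65, 70, 71, 79, 80, 81, 82}
advance → 62; now {64, 65, 70, 71, 79, 80, 81, 82}
insert 77 → {64, 65, 70, 71, 77, 79, 80, 81, 82}
insert 83 → {64, 65, 70, 71, 77, 79, 80, 81, 82, 83}
insert 53 → {53, 64, 65, 70, 71, 77, 79, 80, 81, 82, 83}
advance → 53; now {64, 65, 70, 71, 77, 79, 80, 81, 82, 83}
insert 75 → {64, 65, 70, 71, 75, 77, 79, 80, 81, 82, 83}

53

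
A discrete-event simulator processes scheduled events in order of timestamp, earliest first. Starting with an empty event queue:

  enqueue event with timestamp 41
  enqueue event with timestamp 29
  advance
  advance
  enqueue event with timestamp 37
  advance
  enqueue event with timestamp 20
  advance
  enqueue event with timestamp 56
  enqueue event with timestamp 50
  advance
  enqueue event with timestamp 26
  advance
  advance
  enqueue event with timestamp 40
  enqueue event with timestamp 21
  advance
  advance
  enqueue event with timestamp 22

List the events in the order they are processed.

insert 41 → {41}
insert 29 → {29, 41}
advance → 29; now {41}
advance → 41; now {}
insert 37 → {37}
advance → 37; now {}
insert 20 → {20}
advance → 20; now {}
insert 56 → {56}
insert 50 → {50, 56}
advance → 50; now {56}
insert 26 → {26, 56}
advance → 26; now {56}
advance → 56; now {}
insert 40 → {40}
insert 21 → {21, 40}
advance → 21; now {40}
advance → 40; now {}
insert 22 → {22}

29 → 41 → 37 → 20 → 50 → 26 → 56 → 21 → 40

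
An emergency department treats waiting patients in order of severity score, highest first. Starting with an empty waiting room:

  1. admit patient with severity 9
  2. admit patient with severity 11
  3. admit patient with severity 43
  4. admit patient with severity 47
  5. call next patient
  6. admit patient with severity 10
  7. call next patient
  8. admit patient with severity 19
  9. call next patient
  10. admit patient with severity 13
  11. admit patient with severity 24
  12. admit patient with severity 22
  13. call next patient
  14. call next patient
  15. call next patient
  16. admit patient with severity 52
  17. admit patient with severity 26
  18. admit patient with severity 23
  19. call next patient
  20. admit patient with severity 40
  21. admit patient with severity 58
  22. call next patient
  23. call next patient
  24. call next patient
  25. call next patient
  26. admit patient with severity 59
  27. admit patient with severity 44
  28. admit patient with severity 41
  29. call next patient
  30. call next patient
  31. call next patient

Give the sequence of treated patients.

47 → 43 → 19 → 24 → 22 → 13 → 52 → 58 → 40 → 26 → 23 → 59 → 44 → 41

insert 9 → {9}
insert 11 → {11, 9}
insert 43 → {43, 11, 9}
insert 47 → {47, 43, 11, 9}
call next patient → 47; now {43, 11, 9}
insert 10 → {43, 11, 10, 9}
call next patient → 43; now {11, 10, 9}
insert 19 → {19, 11, 10, 9}
call next patient → 19; now {11, 10, 9}
insert 13 → {13, 11, 10, 9}
insert 24 → {24, 13, 11, 10, 9}
insert 22 → {24, 22, 13, 11, 10, 9}
call next patient → 24; now {22, 13, 11, 10, 9}
call next patient → 22; now {13, 11, 10, 9}
call next patient → 13; now {11, 10, 9}
insert 52 → {52, 11, 10, 9}
insert 26 → {52, 26, 11, 10, 9}
insert 23 → {52, 26, 23, 11, 10, 9}
call next patient → 52; now {26, 23, 11, 10, 9}
insert 40 → {40, 26, 23, 11, 10, 9}
insert 58 → {58, 40, 26, 23, 11, 10, 9}
call next patient → 58; now {40, 26, 23, 11, 10, 9}
call next patient → 40; now {26, 23, 11, 10, 9}
call next patient → 26; now {23, 11, 10, 9}
call next patient → 23; now {11, 10, 9}
insert 59 → {59, 11, 10, 9}
insert 44 → {59, 44, 11, 10, 9}
insert 41 → {59, 44, 41, 11, 10, 9}
call next patient → 59; now {44, 41, 11, 10, 9}
call next patient → 44; now {41, 11, 10, 9}
call next patient → 41; now {11, 10, 9}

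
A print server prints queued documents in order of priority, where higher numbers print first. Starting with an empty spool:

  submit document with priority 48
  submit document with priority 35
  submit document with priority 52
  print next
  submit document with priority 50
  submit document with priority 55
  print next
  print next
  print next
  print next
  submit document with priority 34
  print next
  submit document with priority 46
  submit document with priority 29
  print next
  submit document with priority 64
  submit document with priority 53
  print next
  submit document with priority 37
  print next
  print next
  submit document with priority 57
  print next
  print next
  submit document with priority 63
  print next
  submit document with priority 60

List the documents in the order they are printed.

insert 48 → {48}
insert 35 → {48, 35}
insert 52 → {52, 48, 35}
print next → 52; now {48, 35}
insert 50 → {50, 48, 35}
insert 55 → {55, 50, 48, 35}
print next → 55; now {50, 48, 35}
print next → 50; now {48, 35}
print next → 48; now {35}
print next → 35; now {}
insert 34 → {34}
print next → 34; now {}
insert 46 → {46}
insert 29 → {46, 29}
print next → 46; now {29}
insert 64 → {64, 29}
insert 53 → {64, 53, 29}
print next → 64; now {53, 29}
insert 37 → {53, 37, 29}
print next → 53; now {37, 29}
print next → 37; now {29}
insert 57 → {57, 29}
print next → 57; now {29}
print next → 29; now {}
insert 63 → {63}
print next → 63; now {}
insert 60 → {60}

52 → 55 → 50 → 48 → 35 → 34 → 46 → 64 → 53 → 37 → 57 → 29 → 63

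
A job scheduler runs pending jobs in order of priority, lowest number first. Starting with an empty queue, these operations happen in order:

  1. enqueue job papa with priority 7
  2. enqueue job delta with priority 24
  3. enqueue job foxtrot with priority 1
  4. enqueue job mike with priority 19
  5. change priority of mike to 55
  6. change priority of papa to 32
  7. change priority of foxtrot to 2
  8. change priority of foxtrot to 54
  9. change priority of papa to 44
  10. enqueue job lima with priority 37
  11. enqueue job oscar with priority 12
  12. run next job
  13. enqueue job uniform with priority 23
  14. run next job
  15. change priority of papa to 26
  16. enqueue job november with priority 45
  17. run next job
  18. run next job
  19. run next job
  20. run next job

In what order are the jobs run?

oscar → uniform → delta → papa → lima → november

add papa (priority 7) → {papa:7}
add delta (priority 24) → {papa:7, delta:24}
add foxtrot (priority 1) → {foxtrot:1, papa:7, delta:24}
add mike (priority 19) → {foxtrot:1, papa:7, mike:19, delta:24}
update mike to priority 55 → {foxtrot:1, papa:7, delta:24, mike:55}
update papa to priority 32 → {foxtrot:1, delta:24, papa:32, mike:55}
update foxtrot to priority 2 → {foxtrot:2, delta:24, papa:32, mike:55}
update foxtrot to priority 54 → {delta:24, papa:32, foxtrot:54, mike:55}
update papa to priority 44 → {delta:24, papa:44, foxtrot:54, mike:55}
add lima (priority 37) → {delta:24, lima:37, papa:44, foxtrot:54, mike:55}
add oscar (priority 12) → {oscar:12, delta:24, lima:37, papa:44, foxtrot:54, mike:55}
run next job → oscar; now {delta:24, lima:37, papa:44, foxtrot:54, mike:55}
add uniform (priority 23) → {uniform:23, delta:24, lima:37, papa:44, foxtrot:54, mike:55}
run next job → uniform; now {delta:24, lima:37, papa:44, foxtrot:54, mike:55}
update papa to priority 26 → {delta:24, papa:26, lima:37, foxtrot:54, mike:55}
add november (priority 45) → {delta:24, papa:26, lima:37, november:45, foxtrot:54, mike:55}
run next job → delta; now {papa:26, lima:37, november:45, foxtrot:54, mike:55}
run next job → papa; now {lima:37, november:45, foxtrot:54, mike:55}
run next job → lima; now {november:45, foxtrot:54, mike:55}
run next job → november; now {foxtrot:54, mike:55}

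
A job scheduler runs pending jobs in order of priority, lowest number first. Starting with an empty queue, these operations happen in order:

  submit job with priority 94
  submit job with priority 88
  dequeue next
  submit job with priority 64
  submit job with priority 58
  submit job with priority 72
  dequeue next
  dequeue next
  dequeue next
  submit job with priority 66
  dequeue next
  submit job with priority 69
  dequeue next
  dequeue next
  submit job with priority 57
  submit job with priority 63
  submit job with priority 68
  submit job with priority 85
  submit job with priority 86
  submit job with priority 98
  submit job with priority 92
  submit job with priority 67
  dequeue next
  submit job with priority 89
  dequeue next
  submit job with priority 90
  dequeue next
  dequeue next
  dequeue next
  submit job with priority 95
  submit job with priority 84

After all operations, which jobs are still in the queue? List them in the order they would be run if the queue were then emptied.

84 → 86 → 89 → 90 → 92 → 95 → 98

insert 94 → {94}
insert 88 → {88, 94}
dequeue next → 88; now {94}
insert 64 → {64, 94}
insert 58 → {58, 64, 94}
insert 72 → {58, 64, 72, 94}
dequeue next → 58; now {64, 72, 94}
dequeue next → 64; now {72, 94}
dequeue next → 72; now {94}
insert 66 → {66, 94}
dequeue next → 66; now {94}
insert 69 → {69, 94}
dequeue next → 69; now {94}
dequeue next → 94; now {}
insert 57 → {57}
insert 63 → {57, 63}
insert 68 → {57, 63, 68}
insert 85 → {57, 63, 68, 85}
insert 86 → {57, 63, 68, 85, 86}
insert 98 → {57, 63, 68, 85, 86, 98}
insert 92 → {57, 63, 68, 85, 86, 92, 98}
insert 67 → {57, 63, 67, 68, 85, 86, 92, 98}
dequeue next → 57; now {63, 67, 68, 85, 86, 92, 98}
insert 89 → {63, 67, 68, 85, 86, 89, 92, 98}
dequeue next → 63; now {67, 68, 85, 86, 89, 92, 98}
insert 90 → {67, 68, 85, 86, 89, 90, 92, 98}
dequeue next → 67; now {68, 85, 86, 89, 90, 92, 98}
dequeue next → 68; now {85, 86, 89, 90, 92, 98}
dequeue next → 85; now {86, 89, 90, 92, 98}
insert 95 → {86, 89, 90, 92, 95, 98}
insert 84 → {84, 86, 89, 90, 92, 95, 98}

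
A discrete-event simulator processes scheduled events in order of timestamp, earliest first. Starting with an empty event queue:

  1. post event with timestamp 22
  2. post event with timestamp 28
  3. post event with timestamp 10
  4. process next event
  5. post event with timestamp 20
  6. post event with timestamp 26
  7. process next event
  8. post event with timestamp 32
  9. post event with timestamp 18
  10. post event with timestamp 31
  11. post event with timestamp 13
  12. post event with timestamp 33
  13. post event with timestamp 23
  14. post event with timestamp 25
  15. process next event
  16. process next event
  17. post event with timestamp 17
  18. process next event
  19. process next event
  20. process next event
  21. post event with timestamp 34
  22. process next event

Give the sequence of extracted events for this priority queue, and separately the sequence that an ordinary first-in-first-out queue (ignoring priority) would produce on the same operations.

insert 22 → {22}
insert 28 → {22, 28}
insert 10 → {10, 22, 28}
process next event → 10; now {22, 28}
insert 20 → {20, 22, 28}
insert 26 → {20, 22, 26, 28}
process next event → 20; now {22, 26, 28}
insert 32 → {22, 26, 28, 32}
insert 18 → {18, 22, 26, 28, 32}
insert 31 → {18, 22, 26, 28, 31, 32}
insert 13 → {13, 18, 22, 26, 28, 31, 32}
insert 33 → {13, 18, 22, 26, 28, 31, 32, 33}
insert 23 → {13, 18, 22, 23, 26, 28, 31, 32, 33}
insert 25 → {13, 18, 22, 23, 25, 26, 28, 31, 32, 33}
process next event → 13; now {18, 22, 23, 25, 26, 28, 31, 32, 33}
process next event → 18; now {22, 23, 25, 26, 28, 31, 32, 33}
insert 17 → {17, 22, 23, 25, 26, 28, 31, 32, 33}
process next event → 17; now {22, 23, 25, 26, 28, 31, 32, 33}
process next event → 22; now {23, 25, 26, 28, 31, 32, 33}
process next event → 23; now {25, 26, 28, 31, 32, 33}
insert 34 → {25, 26, 28, 31, 32, 33, 34}
process next event → 25; now {26, 28, 31, 32, 33, 34}

priority queue: 10, 20, 13, 18, 17, 22, 23, 25; FIFO queue: 22 → 28 → 10 → 20 → 26 → 32 → 18 → 31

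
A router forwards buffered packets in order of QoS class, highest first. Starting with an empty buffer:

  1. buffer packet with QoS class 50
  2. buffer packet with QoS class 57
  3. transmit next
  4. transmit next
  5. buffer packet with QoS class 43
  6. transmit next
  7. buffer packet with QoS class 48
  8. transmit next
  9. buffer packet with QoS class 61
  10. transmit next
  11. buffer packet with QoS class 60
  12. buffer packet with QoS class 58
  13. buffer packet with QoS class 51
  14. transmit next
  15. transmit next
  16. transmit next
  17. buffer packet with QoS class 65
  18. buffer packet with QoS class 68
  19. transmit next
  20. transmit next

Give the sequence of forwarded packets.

57, 50, 43, 48, 61, 60, 58, 51, 68, 65

insert 50 → {50}
insert 57 → {57, 50}
transmit next → 57; now {50}
transmit next → 50; now {}
insert 43 → {43}
transmit next → 43; now {}
insert 48 → {48}
transmit next → 48; now {}
insert 61 → {61}
transmit next → 61; now {}
insert 60 → {60}
insert 58 → {60, 58}
insert 51 → {60, 58, 51}
transmit next → 60; now {58, 51}
transmit next → 58; now {51}
transmit next → 51; now {}
insert 65 → {65}
insert 68 → {68, 65}
transmit next → 68; now {65}
transmit next → 65; now {}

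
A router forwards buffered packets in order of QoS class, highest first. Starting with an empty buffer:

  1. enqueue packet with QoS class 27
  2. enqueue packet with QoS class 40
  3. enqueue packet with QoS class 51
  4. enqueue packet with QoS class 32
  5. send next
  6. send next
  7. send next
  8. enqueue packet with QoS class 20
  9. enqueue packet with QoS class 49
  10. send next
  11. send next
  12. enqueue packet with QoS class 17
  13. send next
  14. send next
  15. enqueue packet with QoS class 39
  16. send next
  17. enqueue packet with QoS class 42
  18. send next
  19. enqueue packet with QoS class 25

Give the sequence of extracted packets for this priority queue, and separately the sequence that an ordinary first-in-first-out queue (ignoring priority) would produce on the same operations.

priority queue: [51, 40, 32, 49, 27, 20, 17, 39, 42]; FIFO queue: [27, 40, 51, 32, 20, 49, 17, 39, 42]

insert 27 → {27}
insert 40 → {40, 27}
insert 51 → {51, 40, 27}
insert 32 → {51, 40, 32, 27}
send next → 51; now {40, 32, 27}
send next → 40; now {32, 27}
send next → 32; now {27}
insert 20 → {27, 20}
insert 49 → {49, 27, 20}
send next → 49; now {27, 20}
send next → 27; now {20}
insert 17 → {20, 17}
send next → 20; now {17}
send next → 17; now {}
insert 39 → {39}
send next → 39; now {}
insert 42 → {42}
send next → 42; now {}
insert 25 → {25}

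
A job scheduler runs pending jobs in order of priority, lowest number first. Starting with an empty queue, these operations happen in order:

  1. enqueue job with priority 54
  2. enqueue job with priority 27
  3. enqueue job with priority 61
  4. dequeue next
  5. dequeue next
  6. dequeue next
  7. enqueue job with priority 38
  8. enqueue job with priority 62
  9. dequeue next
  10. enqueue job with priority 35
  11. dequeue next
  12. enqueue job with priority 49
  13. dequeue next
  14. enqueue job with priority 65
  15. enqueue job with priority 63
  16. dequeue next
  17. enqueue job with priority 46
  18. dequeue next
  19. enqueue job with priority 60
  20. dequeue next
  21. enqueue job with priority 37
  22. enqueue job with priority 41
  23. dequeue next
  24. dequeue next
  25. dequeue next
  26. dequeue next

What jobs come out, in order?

27, 54, 61, 38, 35, 49, 62, 46, 60, 37, 41, 63, 65

insert 54 → {54}
insert 27 → {27, 54}
insert 61 → {27, 54, 61}
dequeue next → 27; now {54, 61}
dequeue next → 54; now {61}
dequeue next → 61; now {}
insert 38 → {38}
insert 62 → {38, 62}
dequeue next → 38; now {62}
insert 35 → {35, 62}
dequeue next → 35; now {62}
insert 49 → {49, 62}
dequeue next → 49; now {62}
insert 65 → {62, 65}
insert 63 → {62, 63, 65}
dequeue next → 62; now {63, 65}
insert 46 → {46, 63, 65}
dequeue next → 46; now {63, 65}
insert 60 → {60, 63, 65}
dequeue next → 60; now {63, 65}
insert 37 → {37, 63, 65}
insert 41 → {37, 41, 63, 65}
dequeue next → 37; now {41, 63, 65}
dequeue next → 41; now {63, 65}
dequeue next → 63; now {65}
dequeue next → 65; now {}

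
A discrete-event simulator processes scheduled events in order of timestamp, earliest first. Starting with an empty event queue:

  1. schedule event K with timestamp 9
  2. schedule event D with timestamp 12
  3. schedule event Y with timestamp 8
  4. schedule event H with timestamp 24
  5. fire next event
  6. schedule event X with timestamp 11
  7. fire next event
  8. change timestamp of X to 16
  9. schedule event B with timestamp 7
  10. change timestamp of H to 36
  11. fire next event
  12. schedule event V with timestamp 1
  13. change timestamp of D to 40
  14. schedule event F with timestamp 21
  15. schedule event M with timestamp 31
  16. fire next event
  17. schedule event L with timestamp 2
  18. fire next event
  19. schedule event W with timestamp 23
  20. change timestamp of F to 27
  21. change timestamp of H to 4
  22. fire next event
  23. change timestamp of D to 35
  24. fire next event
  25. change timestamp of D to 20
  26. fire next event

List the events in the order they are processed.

add K (timestamp 9) → {K:9}
add D (timestamp 12) → {K:9, D:12}
add Y (timestamp 8) → {Y:8, K:9, D:12}
add H (timestamp 24) → {Y:8, K:9, D:12, H:24}
fire next event → Y; now {K:9, D:12, H:24}
add X (timestamp 11) → {K:9, X:11, D:12, H:24}
fire next event → K; now {X:11, D:12, H:24}
update X to timestamp 16 → {D:12, X:16, H:24}
add B (timestamp 7) → {B:7, D:12, X:16, H:24}
update H to timestamp 36 → {B:7, D:12, X:16, H:36}
fire next event → B; now {D:12, X:16, H:36}
add V (timestamp 1) → {V:1, D:12, X:16, H:36}
update D to timestamp 40 → {V:1, X:16, H:36, D:40}
add F (timestamp 21) → {V:1, X:16, F:21, H:36, D:40}
add M (timestamp 31) → {V:1, X:16, F:21, M:31, H:36, D:40}
fire next event → V; now {X:16, F:21, M:31, H:36, D:40}
add L (timestamp 2) → {L:2, X:16, F:21, M:31, H:36, D:40}
fire next event → L; now {X:16, F:21, M:31, H:36, D:40}
add W (timestamp 23) → {X:16, F:21, W:23, M:31, H:36, D:40}
update F to timestamp 27 → {X:16, W:23, F:27, M:31, H:36, D:40}
update H to timestamp 4 → {H:4, X:16, W:23, F:27, M:31, D:40}
fire next event → H; now {X:16, W:23, F:27, M:31, D:40}
update D to timestamp 35 → {X:16, W:23, F:27, M:31, D:35}
fire next event → X; now {W:23, F:27, M:31, D:35}
update D to timestamp 20 → {D:20, W:23, F:27, M:31}
fire next event → D; now {W:23, F:27, M:31}

Y, K, B, V, L, H, X, D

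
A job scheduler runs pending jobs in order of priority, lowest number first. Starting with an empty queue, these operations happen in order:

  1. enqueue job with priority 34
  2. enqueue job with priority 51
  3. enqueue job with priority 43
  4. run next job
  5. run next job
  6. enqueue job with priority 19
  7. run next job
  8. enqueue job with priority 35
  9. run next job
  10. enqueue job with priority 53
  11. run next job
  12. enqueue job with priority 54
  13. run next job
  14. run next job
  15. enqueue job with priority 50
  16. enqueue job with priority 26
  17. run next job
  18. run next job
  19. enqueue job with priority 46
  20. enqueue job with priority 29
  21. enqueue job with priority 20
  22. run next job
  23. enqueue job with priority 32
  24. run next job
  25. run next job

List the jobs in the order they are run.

insert 34 → {34}
insert 51 → {34, 51}
insert 43 → {34, 43, 51}
run next job → 34; now {43, 51}
run next job → 43; now {51}
insert 19 → {19, 51}
run next job → 19; now {51}
insert 35 → {35, 51}
run next job → 35; now {51}
insert 53 → {51, 53}
run next job → 51; now {53}
insert 54 → {53, 54}
run next job → 53; now {54}
run next job → 54; now {}
insert 50 → {50}
insert 26 → {26, 50}
run next job → 26; now {50}
run next job → 50; now {}
insert 46 → {46}
insert 29 → {29, 46}
insert 20 → {20, 29, 46}
run next job → 20; now {29, 46}
insert 32 → {29, 32, 46}
run next job → 29; now {32, 46}
run next job → 32; now {46}

34, 43, 19, 35, 51, 53, 54, 26, 50, 20, 29, 32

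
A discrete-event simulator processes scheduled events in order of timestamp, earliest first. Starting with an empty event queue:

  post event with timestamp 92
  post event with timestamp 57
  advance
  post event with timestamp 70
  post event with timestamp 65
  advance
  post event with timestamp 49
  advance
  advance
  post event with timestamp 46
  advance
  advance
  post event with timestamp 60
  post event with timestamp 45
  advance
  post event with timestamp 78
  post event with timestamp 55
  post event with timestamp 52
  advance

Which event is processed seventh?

45

insert 92 → {92}
insert 57 → {57, 92}
advance → 57; now {92}
insert 70 → {70, 92}
insert 65 → {65, 70, 92}
advance → 65; now {70, 92}
insert 49 → {49, 70, 92}
advance → 49; now {70, 92}
advance → 70; now {92}
insert 46 → {46, 92}
advance → 46; now {92}
advance → 92; now {}
insert 60 → {60}
insert 45 → {45, 60}
advance → 45; now {60}
insert 78 → {60, 78}
insert 55 → {55, 60, 78}
insert 52 → {52, 55, 60, 78}
advance → 52; now {55, 60, 78}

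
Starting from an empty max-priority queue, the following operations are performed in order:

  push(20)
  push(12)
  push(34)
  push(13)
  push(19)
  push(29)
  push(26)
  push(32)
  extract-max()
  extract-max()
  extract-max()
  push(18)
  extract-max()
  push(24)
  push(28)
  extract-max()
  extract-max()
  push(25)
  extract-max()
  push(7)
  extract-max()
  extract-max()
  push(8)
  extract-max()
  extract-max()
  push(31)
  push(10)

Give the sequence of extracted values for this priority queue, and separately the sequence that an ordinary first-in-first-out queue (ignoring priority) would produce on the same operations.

priority queue: [34, 32, 29, 26, 28, 24, 25, 20, 19, 18, 13]; FIFO queue: 20 → 12 → 34 → 13 → 19 → 29 → 26 → 32 → 18 → 24 → 28

insert 20 → {20}
insert 12 → {20, 12}
insert 34 → {34, 20, 12}
insert 13 → {34, 20, 13, 12}
insert 19 → {34, 20, 19, 13, 12}
insert 29 → {34, 29, 20, 19, 13, 12}
insert 26 → {34, 29, 26, 20, 19, 13, 12}
insert 32 → {34, 32, 29, 26, 20, 19, 13, 12}
extract-max → 34; now {32, 29, 26, 20, 19, 13, 12}
extract-max → 32; now {29, 26, 20, 19, 13, 12}
extract-max → 29; now {26, 20, 19, 13, 12}
insert 18 → {26, 20, 19, 18, 13, 12}
extract-max → 26; now {20, 19, 18, 13, 12}
insert 24 → {24, 20, 19, 18, 13, 12}
insert 28 → {28, 24, 20, 19, 18, 13, 12}
extract-max → 28; now {24, 20, 19, 18, 13, 12}
extract-max → 24; now {20, 19, 18, 13, 12}
insert 25 → {25, 20, 19, 18, 13, 12}
extract-max → 25; now {20, 19, 18, 13, 12}
insert 7 → {20, 19, 18, 13, 12, 7}
extract-max → 20; now {19, 18, 13, 12, 7}
extract-max → 19; now {18, 13, 12, 7}
insert 8 → {18, 13, 12, 8, 7}
extract-max → 18; now {13, 12, 8, 7}
extract-max → 13; now {12, 8, 7}
insert 31 → {31, 12, 8, 7}
insert 10 → {31, 12, 10, 8, 7}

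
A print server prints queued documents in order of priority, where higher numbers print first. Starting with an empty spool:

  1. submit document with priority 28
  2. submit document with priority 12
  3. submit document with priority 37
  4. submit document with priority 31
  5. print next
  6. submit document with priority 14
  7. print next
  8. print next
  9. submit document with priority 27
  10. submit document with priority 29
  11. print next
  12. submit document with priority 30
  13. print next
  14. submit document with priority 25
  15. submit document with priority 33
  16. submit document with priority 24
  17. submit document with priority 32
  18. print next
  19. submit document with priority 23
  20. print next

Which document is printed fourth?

insert 28 → {28}
insert 12 → {28, 12}
insert 37 → {37, 28, 12}
insert 31 → {37, 31, 28, 12}
print next → 37; now {31, 28, 12}
insert 14 → {31, 28, 14, 12}
print next → 31; now {28, 14, 12}
print next → 28; now {14, 12}
insert 27 → {27, 14, 12}
insert 29 → {29, 27, 14, 12}
print next → 29; now {27, 14, 12}
insert 30 → {30, 27, 14, 12}
print next → 30; now {27, 14, 12}
insert 25 → {27, 25, 14, 12}
insert 33 → {33, 27, 25, 14, 12}
insert 24 → {33, 27, 25, 24, 14, 12}
insert 32 → {33, 32, 27, 25, 24, 14, 12}
print next → 33; now {32, 27, 25, 24, 14, 12}
insert 23 → {32, 27, 25, 24, 23, 14, 12}
print next → 32; now {27, 25, 24, 23, 14, 12}

29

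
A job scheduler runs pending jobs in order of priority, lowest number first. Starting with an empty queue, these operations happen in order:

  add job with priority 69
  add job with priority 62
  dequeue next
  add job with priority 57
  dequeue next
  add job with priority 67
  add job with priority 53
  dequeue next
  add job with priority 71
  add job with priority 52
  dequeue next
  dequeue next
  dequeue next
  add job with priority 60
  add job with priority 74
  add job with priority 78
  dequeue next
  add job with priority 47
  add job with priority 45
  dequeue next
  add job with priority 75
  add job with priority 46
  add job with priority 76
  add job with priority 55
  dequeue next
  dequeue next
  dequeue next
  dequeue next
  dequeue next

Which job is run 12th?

71

insert 69 → {69}
insert 62 → {62, 69}
dequeue next → 62; now {69}
insert 57 → {57, 69}
dequeue next → 57; now {69}
insert 67 → {67, 69}
insert 53 → {53, 67, 69}
dequeue next → 53; now {67, 69}
insert 71 → {67, 69, 71}
insert 52 → {52, 67, 69, 71}
dequeue next → 52; now {67, 69, 71}
dequeue next → 67; now {69, 71}
dequeue next → 69; now {71}
insert 60 → {60, 71}
insert 74 → {60, 71, 74}
insert 78 → {60, 71, 74, 78}
dequeue next → 60; now {71, 74, 78}
insert 47 → {47, 71, 74, 78}
insert 45 → {45, 47, 71, 74, 78}
dequeue next → 45; now {47, 71, 74, 78}
insert 75 → {47, 71, 74, 75, 78}
insert 46 → {46, 47, 71, 74, 75, 78}
insert 76 → {46, 47, 71, 74, 75, 76, 78}
insert 55 → {46, 47, 55, 71, 74, 75, 76, 78}
dequeue next → 46; now {47, 55, 71, 74, 75, 76, 78}
dequeue next → 47; now {55, 71, 74, 75, 76, 78}
dequeue next → 55; now {71, 74, 75, 76, 78}
dequeue next → 71; now {74, 75, 76, 78}
dequeue next → 74; now {75, 76, 78}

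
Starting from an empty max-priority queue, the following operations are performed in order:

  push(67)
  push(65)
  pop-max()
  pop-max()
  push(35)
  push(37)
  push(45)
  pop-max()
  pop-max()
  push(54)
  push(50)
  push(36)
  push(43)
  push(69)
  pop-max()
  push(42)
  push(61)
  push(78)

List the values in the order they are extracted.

insert 67 → {67}
insert 65 → {67, 65}
pop-max → 67; now {65}
pop-max → 65; now {}
insert 35 → {35}
insert 37 → {37, 35}
insert 45 → {45, 37, 35}
pop-max → 45; now {37, 35}
pop-max → 37; now {35}
insert 54 → {54, 35}
insert 50 → {54, 50, 35}
insert 36 → {54, 50, 36, 35}
insert 43 → {54, 50, 43, 36, 35}
insert 69 → {69, 54, 50, 43, 36, 35}
pop-max → 69; now {54, 50, 43, 36, 35}
insert 42 → {54, 50, 43, 42, 36, 35}
insert 61 → {61, 54, 50, 43, 42, 36, 35}
insert 78 → {78, 61, 54, 50, 43, 42, 36, 35}

[67, 65, 45, 37, 69]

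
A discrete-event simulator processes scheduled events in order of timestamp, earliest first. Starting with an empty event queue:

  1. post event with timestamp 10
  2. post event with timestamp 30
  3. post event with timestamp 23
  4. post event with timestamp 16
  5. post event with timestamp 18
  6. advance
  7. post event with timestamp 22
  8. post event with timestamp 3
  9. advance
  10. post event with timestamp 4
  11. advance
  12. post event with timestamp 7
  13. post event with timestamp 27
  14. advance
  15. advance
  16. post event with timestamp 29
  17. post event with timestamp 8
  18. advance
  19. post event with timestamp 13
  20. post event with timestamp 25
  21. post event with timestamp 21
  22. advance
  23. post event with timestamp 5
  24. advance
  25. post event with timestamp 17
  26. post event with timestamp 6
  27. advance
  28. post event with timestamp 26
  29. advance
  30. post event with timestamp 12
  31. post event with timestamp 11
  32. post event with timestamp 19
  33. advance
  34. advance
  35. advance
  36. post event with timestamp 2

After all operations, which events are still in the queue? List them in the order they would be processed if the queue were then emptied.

insert 10 → {10}
insert 30 → {10, 30}
insert 23 → {10, 23, 30}
insert 16 → {10, 16, 23, 30}
insert 18 → {10, 16, 18, 23, 30}
advance → 10; now {16, 18, 23, 30}
insert 22 → {16, 18, 22, 23, 30}
insert 3 → {3, 16, 18, 22, 23, 30}
advance → 3; now {16, 18, 22, 23, 30}
insert 4 → {4, 16, 18, 22, 23, 30}
advance → 4; now {16, 18, 22, 23, 30}
insert 7 → {7, 16, 18, 22, 23, 30}
insert 27 → {7, 16, 18, 22, 23, 27, 30}
advance → 7; now {16, 18, 22, 23, 27, 30}
advance → 16; now {18, 22, 23, 27, 30}
insert 29 → {18, 22, 23, 27, 29, 30}
insert 8 → {8, 18, 22, 23, 27, 29, 30}
advance → 8; now {18, 22, 23, 27, 29, 30}
insert 13 → {13, 18, 22, 23, 27, 29, 30}
insert 25 → {13, 18, 22, 23, 25, 27, 29, 30}
insert 21 → {13, 18, 21, 22, 23, 25, 27, 29, 30}
advance → 13; now {18, 21, 22, 23, 25, 27, 29, 30}
insert 5 → {5, 18, 21, 22, 23, 25, 27, 29, 30}
advance → 5; now {18, 21, 22, 23, 25, 27, 29, 30}
insert 17 → {17, 18, 21, 22, 23, 25, 27, 29, 30}
insert 6 → {6, 17, 18, 21, 22, 23, 25, 27, 29, 30}
advance → 6; now {17, 18, 21, 22, 23, 25, 27, 29, 30}
insert 26 → {17, 18, 21, 22, 23, 25, 26, 27, 29, 30}
advance → 17; now {18, 21, 22, 23, 25, 26, 27, 29, 30}
insert 12 → {12, 18, 21, 22, 23, 25, 26, 27, 29, 30}
insert 11 → {11, 12, 18, 21, 22, 23, 25, 26, 27, 29, 30}
insert 19 → {11, 12, 18, 19, 21, 22, 23, 25, 26, 27, 29, 30}
advance → 11; now {12, 18, 19, 21, 22, 23, 25, 26, 27, 29, 30}
advance → 12; now {18, 19, 21, 22, 23, 25, 26, 27, 29, 30}
advance → 18; now {19, 21, 22, 23, 25, 26, 27, 29, 30}
insert 2 → {2, 19, 21, 22, 23, 25, 26, 27, 29, 30}

2, 19, 21, 22, 23, 25, 26, 27, 29, 30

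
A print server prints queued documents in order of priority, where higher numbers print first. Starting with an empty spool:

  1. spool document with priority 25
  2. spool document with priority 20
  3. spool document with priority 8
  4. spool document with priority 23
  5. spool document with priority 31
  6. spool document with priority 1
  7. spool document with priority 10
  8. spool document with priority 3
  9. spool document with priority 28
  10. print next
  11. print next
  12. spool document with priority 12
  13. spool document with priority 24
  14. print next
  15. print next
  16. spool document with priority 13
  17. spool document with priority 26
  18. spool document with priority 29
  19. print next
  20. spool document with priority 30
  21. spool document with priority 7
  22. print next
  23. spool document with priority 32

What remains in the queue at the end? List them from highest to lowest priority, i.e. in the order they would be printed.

insert 25 → {25}
insert 20 → {25, 20}
insert 8 → {25, 20, 8}
insert 23 → {25, 23, 20, 8}
insert 31 → {31, 25, 23, 20, 8}
insert 1 → {31, 25, 23, 20, 8, 1}
insert 10 → {31, 25, 23, 20, 10, 8, 1}
insert 3 → {31, 25, 23, 20, 10, 8, 3, 1}
insert 28 → {31, 28, 25, 23, 20, 10, 8, 3, 1}
print next → 31; now {28, 25, 23, 20, 10, 8, 3, 1}
print next → 28; now {25, 23, 20, 10, 8, 3, 1}
insert 12 → {25, 23, 20, 12, 10, 8, 3, 1}
insert 24 → {25, 24, 23, 20, 12, 10, 8, 3, 1}
print next → 25; now {24, 23, 20, 12, 10, 8, 3, 1}
print next → 24; now {23, 20, 12, 10, 8, 3, 1}
insert 13 → {23, 20, 13, 12, 10, 8, 3, 1}
insert 26 → {26, 23, 20, 13, 12, 10, 8, 3, 1}
insert 29 → {29, 26, 23, 20, 13, 12, 10, 8, 3, 1}
print next → 29; now {26, 23, 20, 13, 12, 10, 8, 3, 1}
insert 30 → {30, 26, 23, 20, 13, 12, 10, 8, 3, 1}
insert 7 → {30, 26, 23, 20, 13, 12, 10, 8, 7, 3, 1}
print next → 30; now {26, 23, 20, 13, 12, 10, 8, 7, 3, 1}
insert 32 → {32, 26, 23, 20, 13, 12, 10, 8, 7, 3, 1}

32 → 26 → 23 → 20 → 13 → 12 → 10 → 8 → 7 → 3 → 1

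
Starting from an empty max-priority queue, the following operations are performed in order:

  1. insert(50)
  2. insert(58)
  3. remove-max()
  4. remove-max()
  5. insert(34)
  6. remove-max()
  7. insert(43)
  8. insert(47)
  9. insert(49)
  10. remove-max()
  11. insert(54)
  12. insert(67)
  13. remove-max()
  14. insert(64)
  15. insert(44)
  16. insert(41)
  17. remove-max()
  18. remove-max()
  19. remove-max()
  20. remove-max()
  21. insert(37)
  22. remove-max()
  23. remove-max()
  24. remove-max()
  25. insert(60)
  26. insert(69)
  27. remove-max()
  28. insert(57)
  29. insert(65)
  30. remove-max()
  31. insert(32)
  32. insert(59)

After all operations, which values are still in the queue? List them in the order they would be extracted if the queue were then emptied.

insert 50 → {50}
insert 58 → {58, 50}
remove-max → 58; now {50}
remove-max → 50; now {}
insert 34 → {34}
remove-max → 34; now {}
insert 43 → {43}
insert 47 → {47, 43}
insert 49 → {49, 47, 43}
remove-max → 49; now {47, 43}
insert 54 → {54, 47, 43}
insert 67 → {67, 54, 47, 43}
remove-max → 67; now {54, 47, 43}
insert 64 → {64, 54, 47, 43}
insert 44 → {64, 54, 47, 44, 43}
insert 41 → {64, 54, 47, 44, 43, 41}
remove-max → 64; now {54, 47, 44, 43, 41}
remove-max → 54; now {47, 44, 43, 41}
remove-max → 47; now {44, 43, 41}
remove-max → 44; now {43, 41}
insert 37 → {43, 41, 37}
remove-max → 43; now {41, 37}
remove-max → 41; now {37}
remove-max → 37; now {}
insert 60 → {60}
insert 69 → {69, 60}
remove-max → 69; now {60}
insert 57 → {60, 57}
insert 65 → {65, 60, 57}
remove-max → 65; now {60, 57}
insert 32 → {60, 57, 32}
insert 59 → {60, 59, 57, 32}

60 → 59 → 57 → 32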